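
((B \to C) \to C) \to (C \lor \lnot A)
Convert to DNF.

(\lnot B \land \lnot C) \lor C \lor \lnot A

((B \to C) \to C) \to (C \lor \lnot A)
≡ \lnot ((B \to C) \to C) \lor C \lor \lnot A   [eliminate \to]
≡ \lnot (\lnot (B \to C) \lor C) \lor C \lor \lnot A   [eliminate \to]
≡ \lnot (\lnot (\lnot B \lor C) \lor C) \lor C \lor \lnot A   [eliminate \to]
≡ (\lnot \lnot (\lnot B \lor C) \land \lnot C) \lor C \lor \lnot A   [De Morgan]
≡ ((\lnot B \lor C) \land \lnot C) \lor C \lor \lnot A   [double negation]
≡ (\lnot B \land \lnot C) \lor (C \land \lnot C) \lor C \lor \lnot A   [distribute \land over \lor]
≡ (\lnot B \land \lnot C) \lor C \lor \lnot A   [simplify]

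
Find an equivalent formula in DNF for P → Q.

¬P ∨ Q

P → Q
≡ ¬P ∨ Q   [eliminate →]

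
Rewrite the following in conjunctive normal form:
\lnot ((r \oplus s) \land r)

\lnot r \lor s

\lnot ((r \oplus s) \land r)
⇔ \lnot ((r \lor s) \land \lnot (r \land s) \land r)   [expand \oplus]
⇔ \lnot (r \lor s) \lor \lnot \lnot (r \land s) \lor \lnot r   [De Morgan]
⇔ (\lnot r \land \lnot s) \lor \lnot \lnot (r \land s) \lor \lnot r   [De Morgan]
⇔ (\lnot r \land \lnot s) \lor (r \land s) \lor \lnot r   [double negation]
⇔ (\lnot r \lor r \lor \lnot r) \land (\lnot r \lor s \lor \lnot r) \land (\lnot s \lor r \lor \lnot r) \land (\lnot s \lor s \lor \lnot r)   [distribute \lor over \land]
⇔ \lnot r \lor s   [simplify]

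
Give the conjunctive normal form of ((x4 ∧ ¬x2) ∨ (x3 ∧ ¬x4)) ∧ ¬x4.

((x4 ∧ ¬x2) ∨ (x3 ∧ ¬x4)) ∧ ¬x4
⇔ (x4 ∨ x3) ∧ (x4 ∨ ¬x4) ∧ (¬x2 ∨ x3) ∧ (¬x2 ∨ ¬x4) ∧ ¬x4
⇔ (x4 ∨ x3) ∧ (¬x2 ∨ x3) ∧ ¬x4

(x4 ∨ x3) ∧ (¬x2 ∨ x3) ∧ ¬x4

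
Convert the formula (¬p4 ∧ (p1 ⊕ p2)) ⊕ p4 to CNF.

(¬p4 ∧ (p1 ⊕ p2)) ⊕ p4
≡ ((¬p4 ∧ (p1 ⊕ p2)) ∨ p4) ∧ ¬(¬p4 ∧ (p1 ⊕ p2) ∧ p4)   [expand ⊕]
≡ ((¬p4 ∧ (p1 ∨ p2) ∧ ¬(p1 ∧ p2)) ∨ p4) ∧ ¬(¬p4 ∧ (p1 ⊕ p2) ∧ p4)   [expand ⊕]
≡ ((¬p4 ∧ (p1 ∨ p2) ∧ ¬(p1 ∧ p2)) ∨ p4) ∧ ¬(¬p4 ∧ (p1 ∨ p2) ∧ ¬(p1 ∧ p2) ∧ p4)   [expand ⊕]
≡ ((¬p4 ∧ (p1 ∨ p2) ∧ (¬p1 ∨ ¬p2)) ∨ p4) ∧ ¬(¬p4 ∧ (p1 ∨ p2) ∧ ¬(p1 ∧ p2) ∧ p4)   [De Morgan]
≡ ((¬p4 ∧ (p1 ∨ p2) ∧ (¬p1 ∨ ¬p2)) ∨ p4) ∧ (¬¬p4 ∨ ¬(p1 ∨ p2) ∨ ¬¬(p1 ∧ p2) ∨ ¬p4)   [De Morgan]
≡ ((¬p4 ∧ (p1 ∨ p2) ∧ (¬p1 ∨ ¬p2)) ∨ p4) ∧ (p4 ∨ ¬(p1 ∨ p2) ∨ ¬¬(p1 ∧ p2) ∨ ¬p4)   [double negation]
≡ ((¬p4 ∧ (p1 ∨ p2) ∧ (¬p1 ∨ ¬p2)) ∨ p4) ∧ (p4 ∨ (¬p1 ∧ ¬p2) ∨ ¬¬(p1 ∧ p2) ∨ ¬p4)   [De Morgan]
≡ ((¬p4 ∧ (p1 ∨ p2) ∧ (¬p1 ∨ ¬p2)) ∨ p4) ∧ (p4 ∨ (¬p1 ∧ ¬p2) ∨ (p1 ∧ p2) ∨ ¬p4)   [double negation]
≡ (¬p4 ∨ p4) ∧ (p1 ∨ p2 ∨ p4) ∧ (¬p1 ∨ ¬p2 ∨ p4) ∧ (p4 ∨ ¬p1 ∨ p1 ∨ ¬p4) ∧ (p4 ∨ ¬p1 ∨ p2 ∨ ¬p4) ∧ (p4 ∨ ¬p2 ∨ p1 ∨ ¬p4) ∧ (p4 ∨ ¬p2 ∨ p2 ∨ ¬p4)   [distribute ∨ over ∧]
≡ (p1 ∨ p2 ∨ p4) ∧ (¬p1 ∨ ¬p2 ∨ p4)   [simplify]

(p1 ∨ p2 ∨ p4) ∧ (¬p1 ∨ ¬p2 ∨ p4)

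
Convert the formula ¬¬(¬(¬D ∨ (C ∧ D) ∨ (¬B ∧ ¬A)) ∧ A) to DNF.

D ∧ ¬C ∧ A

¬¬(¬(¬D ∨ (C ∧ D) ∨ (¬B ∧ ¬A)) ∧ A)
= ¬(¬D ∨ (C ∧ D) ∨ (¬B ∧ ¬A)) ∧ A
= ¬¬D ∧ ¬(C ∧ D) ∧ ¬(¬B ∧ ¬A) ∧ A
= D ∧ ¬(C ∧ D) ∧ ¬(¬B ∧ ¬A) ∧ A
= D ∧ (¬C ∨ ¬D) ∧ ¬(¬B ∧ ¬A) ∧ A
= D ∧ (¬C ∨ ¬D) ∧ (¬¬B ∨ ¬¬A) ∧ A
= D ∧ (¬C ∨ ¬D) ∧ (B ∨ ¬¬A) ∧ A
= D ∧ (¬C ∨ ¬D) ∧ (B ∨ A) ∧ A
= (D ∧ ¬C ∧ B ∧ A) ∨ (D ∧ ¬C ∧ A ∧ A) ∨ (D ∧ ¬D ∧ B ∧ A) ∨ (D ∧ ¬D ∧ A ∧ A)
= D ∧ ¬C ∧ A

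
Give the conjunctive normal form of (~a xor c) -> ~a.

(~a xor c) -> ~a
≡ ~(~a xor c) | ~a   — eliminate ->
≡ ~((~a | c) & ~(~a & c)) | ~a   — expand xor
≡ ~(~a | c) | ~~(~a & c) | ~a   — De Morgan
≡ (~~a & ~c) | ~~(~a & c) | ~a   — De Morgan
≡ (a & ~c) | ~~(~a & c) | ~a   — double negation
≡ (a & ~c) | (~a & c) | ~a   — double negation
≡ (a | ~a | ~a) & (a | c | ~a) & (~c | ~a | ~a) & (~c | c | ~a)   — distribute | over &
≡ ~c | ~a   — simplify

~c | ~a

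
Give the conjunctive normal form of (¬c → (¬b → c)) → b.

(¬c → (¬b → c)) → b
≡ ¬(¬c → (¬b → c)) ∨ b   [eliminate →]
≡ ¬(¬¬c ∨ (¬b → c)) ∨ b   [eliminate →]
≡ ¬(¬¬c ∨ ¬¬b ∨ c) ∨ b   [eliminate →]
≡ (¬¬¬c ∧ ¬¬¬b ∧ ¬c) ∨ b   [De Morgan]
≡ (¬c ∧ ¬¬¬b ∧ ¬c) ∨ b   [double negation]
≡ (¬c ∧ ¬b ∧ ¬c) ∨ b   [double negation]
≡ (¬c ∨ b) ∧ (¬b ∨ b) ∧ (¬c ∨ b)   [distribute ∨ over ∧]
≡ ¬c ∨ b   [simplify]

¬c ∨ b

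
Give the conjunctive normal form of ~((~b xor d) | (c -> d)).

(b | d) & c & ~d

~((~b xor d) | (c -> d))
≡ ~(((~b | d) & ~(~b & d)) | (c -> d))
≡ ~(((~b | d) & ~(~b & d)) | ~c | d)
≡ ~((~b | d) & ~(~b & d)) & ~~c & ~d
≡ (~(~b | d) | ~~(~b & d)) & ~~c & ~d
≡ ((~~b & ~d) | ~~(~b & d)) & ~~c & ~d
≡ ((b & ~d) | ~~(~b & d)) & ~~c & ~d
≡ ((b & ~d) | (~b & d)) & ~~c & ~d
≡ ((b & ~d) | (~b & d)) & c & ~d
≡ (b | ~b) & (b | d) & (~d | ~b) & (~d | d) & c & ~d
≡ (b | d) & c & ~d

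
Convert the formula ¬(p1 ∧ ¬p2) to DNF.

¬p1 ∨ p2

¬(p1 ∧ ¬p2)
≡ ¬p1 ∨ ¬¬p2   [De Morgan]
≡ ¬p1 ∨ p2   [double negation]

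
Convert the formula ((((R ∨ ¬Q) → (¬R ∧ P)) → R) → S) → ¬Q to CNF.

((((R ∨ ¬Q) → (¬R ∧ P)) → R) → S) → ¬Q
= ¬((((R ∨ ¬Q) → (¬R ∧ P)) → R) → S) ∨ ¬Q
= ¬(¬(((R ∨ ¬Q) → (¬R ∧ P)) → R) ∨ S) ∨ ¬Q
= ¬(¬(¬((R ∨ ¬Q) → (¬R ∧ P)) ∨ R) ∨ S) ∨ ¬Q
= ¬(¬(¬(¬(R ∨ ¬Q) ∨ (¬R ∧ P)) ∨ R) ∨ S) ∨ ¬Q
= (¬¬(¬(¬(R ∨ ¬Q) ∨ (¬R ∧ P)) ∨ R) ∧ ¬S) ∨ ¬Q
= ((¬(¬(R ∨ ¬Q) ∨ (¬R ∧ P)) ∨ R) ∧ ¬S) ∨ ¬Q
= (((¬¬(R ∨ ¬Q) ∧ ¬(¬R ∧ P)) ∨ R) ∧ ¬S) ∨ ¬Q
= ((((R ∨ ¬Q) ∧ ¬(¬R ∧ P)) ∨ R) ∧ ¬S) ∨ ¬Q
= ((((R ∨ ¬Q) ∧ (¬¬R ∨ ¬P)) ∨ R) ∧ ¬S) ∨ ¬Q
= ((((R ∨ ¬Q) ∧ (R ∨ ¬P)) ∨ R) ∧ ¬S) ∨ ¬Q
= (R ∨ ¬Q ∨ R ∨ ¬Q) ∧ (R ∨ ¬P ∨ R ∨ ¬Q) ∧ (¬S ∨ ¬Q)
= (R ∨ ¬Q) ∧ (¬S ∨ ¬Q)

(R ∨ ¬Q) ∧ (¬S ∨ ¬Q)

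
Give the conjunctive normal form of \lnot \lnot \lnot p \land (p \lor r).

\lnot \lnot \lnot p \land (p \lor r)
⇔ \lnot p \land (p \lor r)   — double negation

\lnot p \land (p \lor r)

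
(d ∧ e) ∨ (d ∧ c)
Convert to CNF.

(d ∧ e) ∨ (d ∧ c)
≡ (d ∨ d) ∧ (d ∨ c) ∧ (e ∨ d) ∧ (e ∨ c)
≡ d ∧ (e ∨ c)

d ∧ (e ∨ c)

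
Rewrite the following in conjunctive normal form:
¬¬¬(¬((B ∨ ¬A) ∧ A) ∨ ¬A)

¬¬¬(¬((B ∨ ¬A) ∧ A) ∨ ¬A)
= ¬(¬((B ∨ ¬A) ∧ A) ∨ ¬A)
= ¬¬((B ∨ ¬A) ∧ A) ∧ ¬¬A
= (B ∨ ¬A) ∧ A ∧ ¬¬A
= (B ∨ ¬A) ∧ A ∧ A
= (B ∨ ¬A) ∧ A

(B ∨ ¬A) ∧ A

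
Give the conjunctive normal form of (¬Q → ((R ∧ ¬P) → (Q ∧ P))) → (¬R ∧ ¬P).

(¬Q → ((R ∧ ¬P) → (Q ∧ P))) → (¬R ∧ ¬P)
≡ ¬(¬Q → ((R ∧ ¬P) → (Q ∧ P))) ∨ (¬R ∧ ¬P)   — eliminate →
≡ ¬(¬¬Q ∨ ((R ∧ ¬P) → (Q ∧ P))) ∨ (¬R ∧ ¬P)   — eliminate →
≡ ¬(¬¬Q ∨ ¬(R ∧ ¬P) ∨ (Q ∧ P)) ∨ (¬R ∧ ¬P)   — eliminate →
≡ (¬¬¬Q ∧ ¬¬(R ∧ ¬P) ∧ ¬(Q ∧ P)) ∨ (¬R ∧ ¬P)   — De Morgan
≡ (¬Q ∧ ¬¬(R ∧ ¬P) ∧ ¬(Q ∧ P)) ∨ (¬R ∧ ¬P)   — double negation
≡ (¬Q ∧ R ∧ ¬P ∧ ¬(Q ∧ P)) ∨ (¬R ∧ ¬P)   — double negation
≡ (¬Q ∧ R ∧ ¬P ∧ (¬Q ∨ ¬P)) ∨ (¬R ∧ ¬P)   — De Morgan
≡ (¬Q ∨ ¬R) ∧ (¬Q ∨ ¬P) ∧ (R ∨ ¬R) ∧ (R ∨ ¬P) ∧ (¬P ∨ ¬R) ∧ (¬P ∨ ¬P) ∧ (¬Q ∨ ¬P ∨ ¬R) ∧ (¬Q ∨ ¬P ∨ ¬P)   — distribute ∨ over ∧
≡ (¬Q ∨ ¬R) ∧ ¬P   — simplify

(¬Q ∨ ¬R) ∧ ¬P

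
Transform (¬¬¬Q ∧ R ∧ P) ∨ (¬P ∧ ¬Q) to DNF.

(¬¬¬Q ∧ R ∧ P) ∨ (¬P ∧ ¬Q)
⇔ (¬Q ∧ R ∧ P) ∨ (¬P ∧ ¬Q)   — double negation

(¬Q ∧ R ∧ P) ∨ (¬P ∧ ¬Q)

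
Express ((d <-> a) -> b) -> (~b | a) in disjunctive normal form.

((d <-> a) -> b) -> (~b | a)
⇔ ~((d <-> a) -> b) | ~b | a   — eliminate ->
⇔ ~(~(d <-> a) | b) | ~b | a   — eliminate ->
⇔ ~(~((d -> a) & (a -> d)) | b) | ~b | a   — eliminate <->
⇔ ~(~((~d | a) & (a -> d)) | b) | ~b | a   — eliminate ->
⇔ ~(~((~d | a) & (~a | d)) | b) | ~b | a   — eliminate ->
⇔ (~~((~d | a) & (~a | d)) & ~b) | ~b | a   — De Morgan
⇔ ((~d | a) & (~a | d) & ~b) | ~b | a   — double negation
⇔ (~d & ~a & ~b) | (~d & d & ~b) | (a & ~a & ~b) | (a & d & ~b) | ~b | a   — distribute & over |
⇔ ~b | a   — simplify

~b | a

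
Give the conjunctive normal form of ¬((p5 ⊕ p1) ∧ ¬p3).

(¬p5 ∨ p1 ∨ p3) ∧ (¬p1 ∨ p5 ∨ p3)

¬((p5 ⊕ p1) ∧ ¬p3)
⇔ ¬((p5 ∨ p1) ∧ ¬(p5 ∧ p1) ∧ ¬p3)
⇔ ¬(p5 ∨ p1) ∨ ¬¬(p5 ∧ p1) ∨ ¬¬p3
⇔ (¬p5 ∧ ¬p1) ∨ ¬¬(p5 ∧ p1) ∨ ¬¬p3
⇔ (¬p5 ∧ ¬p1) ∨ (p5 ∧ p1) ∨ ¬¬p3
⇔ (¬p5 ∧ ¬p1) ∨ (p5 ∧ p1) ∨ p3
⇔ (¬p5 ∨ p5 ∨ p3) ∧ (¬p5 ∨ p1 ∨ p3) ∧ (¬p1 ∨ p5 ∨ p3) ∧ (¬p1 ∨ p1 ∨ p3)
⇔ (¬p5 ∨ p1 ∨ p3) ∧ (¬p1 ∨ p5 ∨ p3)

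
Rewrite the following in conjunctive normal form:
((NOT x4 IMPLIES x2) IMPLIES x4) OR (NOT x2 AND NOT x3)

((NOT x4 IMPLIES x2) IMPLIES x4) OR (NOT x2 AND NOT x3)
≡ NOT (NOT x4 IMPLIES x2) OR x4 OR (NOT x2 AND NOT x3)
≡ NOT (NOT NOT x4 OR x2) OR x4 OR (NOT x2 AND NOT x3)
≡ (NOT NOT NOT x4 AND NOT x2) OR x4 OR (NOT x2 AND NOT x3)
≡ (NOT x4 AND NOT x2) OR x4 OR (NOT x2 AND NOT x3)
≡ (NOT x4 OR x4 OR NOT x2) AND (NOT x4 OR x4 OR NOT x3) AND (NOT x2 OR x4 OR NOT x2) AND (NOT x2 OR x4 OR NOT x3)
≡ NOT x2 OR x4

NOT x2 OR x4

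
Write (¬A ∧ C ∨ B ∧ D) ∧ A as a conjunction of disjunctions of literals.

(¬A ∨ B) ∧ (¬A ∨ D) ∧ (C ∨ B) ∧ (C ∨ D) ∧ A

(¬A ∧ C ∨ B ∧ D) ∧ A
⇔ (¬A ∨ B) ∧ (¬A ∨ D) ∧ (C ∨ B) ∧ (C ∨ D) ∧ A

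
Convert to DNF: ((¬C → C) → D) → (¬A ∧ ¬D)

((¬C → C) → D) → (¬A ∧ ¬D)
⇔ ¬((¬C → C) → D) ∨ (¬A ∧ ¬D)   [eliminate →]
⇔ ¬(¬(¬C → C) ∨ D) ∨ (¬A ∧ ¬D)   [eliminate →]
⇔ ¬(¬(¬¬C ∨ C) ∨ D) ∨ (¬A ∧ ¬D)   [eliminate →]
⇔ (¬¬(¬¬C ∨ C) ∧ ¬D) ∨ (¬A ∧ ¬D)   [De Morgan]
⇔ ((¬¬C ∨ C) ∧ ¬D) ∨ (¬A ∧ ¬D)   [double negation]
⇔ ((C ∨ C) ∧ ¬D) ∨ (¬A ∧ ¬D)   [double negation]
⇔ (C ∧ ¬D) ∨ (C ∧ ¬D) ∨ (¬A ∧ ¬D)   [distribute ∧ over ∨]
⇔ (C ∧ ¬D) ∨ (¬A ∧ ¬D)   [simplify]

(C ∧ ¬D) ∨ (¬A ∧ ¬D)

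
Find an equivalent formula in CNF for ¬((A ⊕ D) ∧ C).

(¬A ∨ D ∨ ¬C) ∧ (¬D ∨ A ∨ ¬C)

¬((A ⊕ D) ∧ C)
≡ ¬((A ∨ D) ∧ ¬(A ∧ D) ∧ C)   [expand ⊕]
≡ ¬(A ∨ D) ∨ ¬¬(A ∧ D) ∨ ¬C   [De Morgan]
≡ (¬A ∧ ¬D) ∨ ¬¬(A ∧ D) ∨ ¬C   [De Morgan]
≡ (¬A ∧ ¬D) ∨ (A ∧ D) ∨ ¬C   [double negation]
≡ (¬A ∨ A ∨ ¬C) ∧ (¬A ∨ D ∨ ¬C) ∧ (¬D ∨ A ∨ ¬C) ∧ (¬D ∨ D ∨ ¬C)   [distribute ∨ over ∧]
≡ (¬A ∨ D ∨ ¬C) ∧ (¬D ∨ A ∨ ¬C)   [simplify]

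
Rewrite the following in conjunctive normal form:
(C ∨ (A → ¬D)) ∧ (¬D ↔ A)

(D ∨ A) ∧ (¬A ∨ ¬D)

(C ∨ (A → ¬D)) ∧ (¬D ↔ A)
= (C ∨ ¬A ∨ ¬D) ∧ (¬D ↔ A)   [eliminate →]
= (C ∨ ¬A ∨ ¬D) ∧ (¬D → A) ∧ (A → ¬D)   [eliminate ↔]
= (C ∨ ¬A ∨ ¬D) ∧ (¬¬D ∨ A) ∧ (A → ¬D)   [eliminate →]
= (C ∨ ¬A ∨ ¬D) ∧ (¬¬D ∨ A) ∧ (¬A ∨ ¬D)   [eliminate →]
= (C ∨ ¬A ∨ ¬D) ∧ (D ∨ A) ∧ (¬A ∨ ¬D)   [double negation]
= (D ∨ A) ∧ (¬A ∨ ¬D)   [simplify]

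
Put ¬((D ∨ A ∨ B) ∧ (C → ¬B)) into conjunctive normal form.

¬((D ∨ A ∨ B) ∧ (C → ¬B))
≡ ¬((D ∨ A ∨ B) ∧ (¬C ∨ ¬B))   (eliminate →)
≡ ¬(D ∨ A ∨ B) ∨ ¬(¬C ∨ ¬B)   (De Morgan)
≡ (¬D ∧ ¬A ∧ ¬B) ∨ ¬(¬C ∨ ¬B)   (De Morgan)
≡ (¬D ∧ ¬A ∧ ¬B) ∨ (¬¬C ∧ ¬¬B)   (De Morgan)
≡ (¬D ∧ ¬A ∧ ¬B) ∨ (C ∧ ¬¬B)   (double negation)
≡ (¬D ∧ ¬A ∧ ¬B) ∨ (C ∧ B)   (double negation)
≡ (¬D ∨ C) ∧ (¬D ∨ B) ∧ (¬A ∨ C) ∧ (¬A ∨ B) ∧ (¬B ∨ C) ∧ (¬B ∨ B)   (distribute ∨ over ∧)
≡ (¬D ∨ C) ∧ (¬D ∨ B) ∧ (¬A ∨ C) ∧ (¬A ∨ B) ∧ (¬B ∨ C)   (simplify)

(¬D ∨ C) ∧ (¬D ∨ B) ∧ (¬A ∨ C) ∧ (¬A ∨ B) ∧ (¬B ∨ C)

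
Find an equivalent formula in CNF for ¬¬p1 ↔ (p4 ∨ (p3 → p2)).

(¬p1 ∨ p4 ∨ ¬p3 ∨ p2) ∧ (¬p4 ∨ p1) ∧ (p3 ∨ p1) ∧ (¬p2 ∨ p1)

¬¬p1 ↔ (p4 ∨ (p3 → p2))
≡ (¬¬p1 → (p4 ∨ (p3 → p2))) ∧ ((p4 ∨ (p3 → p2)) → ¬¬p1)   [eliminate ↔]
≡ (¬¬¬p1 ∨ p4 ∨ (p3 → p2)) ∧ ((p4 ∨ (p3 → p2)) → ¬¬p1)   [eliminate →]
≡ (¬¬¬p1 ∨ p4 ∨ ¬p3 ∨ p2) ∧ ((p4 ∨ (p3 → p2)) → ¬¬p1)   [eliminate →]
≡ (¬¬¬p1 ∨ p4 ∨ ¬p3 ∨ p2) ∧ (¬(p4 ∨ (p3 → p2)) ∨ ¬¬p1)   [eliminate →]
≡ (¬¬¬p1 ∨ p4 ∨ ¬p3 ∨ p2) ∧ (¬(p4 ∨ ¬p3 ∨ p2) ∨ ¬¬p1)   [eliminate →]
≡ (¬p1 ∨ p4 ∨ ¬p3 ∨ p2) ∧ (¬(p4 ∨ ¬p3 ∨ p2) ∨ ¬¬p1)   [double negation]
≡ (¬p1 ∨ p4 ∨ ¬p3 ∨ p2) ∧ ((¬p4 ∧ ¬¬p3 ∧ ¬p2) ∨ ¬¬p1)   [De Morgan]
≡ (¬p1 ∨ p4 ∨ ¬p3 ∨ p2) ∧ ((¬p4 ∧ p3 ∧ ¬p2) ∨ ¬¬p1)   [double negation]
≡ (¬p1 ∨ p4 ∨ ¬p3 ∨ p2) ∧ ((¬p4 ∧ p3 ∧ ¬p2) ∨ p1)   [double negation]
≡ (¬p1 ∨ p4 ∨ ¬p3 ∨ p2) ∧ (¬p4 ∨ p1) ∧ (p3 ∨ p1) ∧ (¬p2 ∨ p1)   [distribute ∨ over ∧]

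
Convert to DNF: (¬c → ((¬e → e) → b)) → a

(¬c ∧ e ∧ ¬b) ∨ a

(¬c → ((¬e → e) → b)) → a
≡ ¬(¬c → ((¬e → e) → b)) ∨ a
≡ ¬(¬¬c ∨ ((¬e → e) → b)) ∨ a
≡ ¬(¬¬c ∨ ¬(¬e → e) ∨ b) ∨ a
≡ ¬(¬¬c ∨ ¬(¬¬e ∨ e) ∨ b) ∨ a
≡ (¬¬¬c ∧ ¬¬(¬¬e ∨ e) ∧ ¬b) ∨ a
≡ (¬c ∧ ¬¬(¬¬e ∨ e) ∧ ¬b) ∨ a
≡ (¬c ∧ (¬¬e ∨ e) ∧ ¬b) ∨ a
≡ (¬c ∧ (e ∨ e) ∧ ¬b) ∨ a
≡ (¬c ∧ e ∧ ¬b) ∨ (¬c ∧ e ∧ ¬b) ∨ a
≡ (¬c ∧ e ∧ ¬b) ∨ a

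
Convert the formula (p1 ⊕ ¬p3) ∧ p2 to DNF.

(p1 ⊕ ¬p3) ∧ p2
⇔ ((p1 ∧ ¬¬p3) ∨ (¬p1 ∧ ¬p3)) ∧ p2   [expand ⊕]
⇔ ((p1 ∧ p3) ∨ (¬p1 ∧ ¬p3)) ∧ p2   [double negation]
⇔ (p1 ∧ p3 ∧ p2) ∨ (¬p1 ∧ ¬p3 ∧ p2)   [distribute ∧ over ∨]

(p1 ∧ p3 ∧ p2) ∨ (¬p1 ∧ ¬p3 ∧ p2)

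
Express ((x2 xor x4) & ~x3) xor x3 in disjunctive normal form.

((x2 xor x4) & ~x3) xor x3
⇔ ((x2 xor x4) & ~x3 & ~x3) | (~((x2 xor x4) & ~x3) & x3)   [expand xor]
⇔ (((x2 & ~x4) | (~x2 & x4)) & ~x3 & ~x3) | (~((x2 xor x4) & ~x3) & x3)   [expand xor]
⇔ (((x2 & ~x4) | (~x2 & x4)) & ~x3 & ~x3) | (~(((x2 & ~x4) | (~x2 & x4)) & ~x3) & x3)   [expand xor]
⇔ (((x2 & ~x4) | (~x2 & x4)) & ~x3 & ~x3) | ((~((x2 & ~x4) | (~x2 & x4)) | ~~x3) & x3)   [De Morgan]
⇔ (((x2 & ~x4) | (~x2 & x4)) & ~x3 & ~x3) | (((~(x2 & ~x4) & ~(~x2 & x4)) | ~~x3) & x3)   [De Morgan]
⇔ (((x2 & ~x4) | (~x2 & x4)) & ~x3 & ~x3) | ((((~x2 | ~~x4) & ~(~x2 & x4)) | ~~x3) & x3)   [De Morgan]
⇔ (((x2 & ~x4) | (~x2 & x4)) & ~x3 & ~x3) | ((((~x2 | x4) & ~(~x2 & x4)) | ~~x3) & x3)   [double negation]
⇔ (((x2 & ~x4) | (~x2 & x4)) & ~x3 & ~x3) | ((((~x2 | x4) & (~~x2 | ~x4)) | ~~x3) & x3)   [De Morgan]
⇔ (((x2 & ~x4) | (~x2 & x4)) & ~x3 & ~x3) | ((((~x2 | x4) & (x2 | ~x4)) | ~~x3) & x3)   [double negation]
⇔ (((x2 & ~x4) | (~x2 & x4)) & ~x3 & ~x3) | ((((~x2 | x4) & (x2 | ~x4)) | x3) & x3)   [double negation]
⇔ (x2 & ~x4 & ~x3 & ~x3) | (~x2 & x4 & ~x3 & ~x3) | (~x2 & x2 & x3) | (~x2 & ~x4 & x3) | (x4 & x2 & x3) | (x4 & ~x4 & x3) | (x3 & x3)   [distribute & over |]
⇔ (x2 & ~x4 & ~x3) | (~x2 & x4 & ~x3) | x3   [simplify]

(x2 & ~x4 & ~x3) | (~x2 & x4 & ~x3) | x3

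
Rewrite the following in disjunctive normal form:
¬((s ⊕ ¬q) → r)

¬((s ⊕ ¬q) → r)
= ¬(¬(s ⊕ ¬q) ∨ r)   [eliminate →]
= ¬(¬((s ∧ ¬¬q) ∨ (¬s ∧ ¬q)) ∨ r)   [expand ⊕]
= ¬¬((s ∧ ¬¬q) ∨ (¬s ∧ ¬q)) ∧ ¬r   [De Morgan]
= ((s ∧ ¬¬q) ∨ (¬s ∧ ¬q)) ∧ ¬r   [double negation]
= ((s ∧ q) ∨ (¬s ∧ ¬q)) ∧ ¬r   [double negation]
= (s ∧ q ∧ ¬r) ∨ (¬s ∧ ¬q ∧ ¬r)   [distribute ∧ over ∨]

(s ∧ q ∧ ¬r) ∨ (¬s ∧ ¬q ∧ ¬r)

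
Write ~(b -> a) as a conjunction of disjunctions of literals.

b & ~a

~(b -> a)
≡ ~(~b | a)   [eliminate ->]
≡ ~~b & ~a   [De Morgan]
≡ b & ~a   [double negation]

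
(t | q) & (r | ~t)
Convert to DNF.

(t | q) & (r | ~t)
≡ (t & r) | (t & ~t) | (q & r) | (q & ~t)   [distribute & over |]
≡ (t & r) | (q & r) | (q & ~t)   [simplify]

(t & r) | (q & r) | (q & ~t)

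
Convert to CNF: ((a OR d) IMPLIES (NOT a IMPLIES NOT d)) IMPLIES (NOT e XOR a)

((a OR d) IMPLIES (NOT a IMPLIES NOT d)) IMPLIES (NOT e XOR a)
≡ NOT ((a OR d) IMPLIES (NOT a IMPLIES NOT d)) OR (NOT e XOR a)   (eliminate IMPLIES)
≡ NOT (NOT (a OR d) OR (NOT a IMPLIES NOT d)) OR (NOT e XOR a)   (eliminate IMPLIES)
≡ NOT (NOT (a OR d) OR NOT NOT a OR NOT d) OR (NOT e XOR a)   (eliminate IMPLIES)
≡ NOT (NOT (a OR d) OR NOT NOT a OR NOT d) OR ((NOT e OR a) AND NOT (NOT e AND a))   (expand XOR)
≡ (NOT NOT (a OR d) AND NOT NOT NOT a AND NOT NOT d) OR ((NOT e OR a) AND NOT (NOT e AND a))   (De Morgan)
≡ ((a OR d) AND NOT NOT NOT a AND NOT NOT d) OR ((NOT e OR a) AND NOT (NOT e AND a))   (double negation)
≡ ((a OR d) AND NOT a AND NOT NOT d) OR ((NOT e OR a) AND NOT (NOT e AND a))   (double negation)
≡ ((a OR d) AND NOT a AND d) OR ((NOT e OR a) AND NOT (NOT e AND a))   (double negation)
≡ ((a OR d) AND NOT a AND d) OR ((NOT e OR a) AND (NOT NOT e OR NOT a))   (De Morgan)
≡ ((a OR d) AND NOT a AND d) OR ((NOT e OR a) AND (e OR NOT a))   (double negation)
≡ (a OR d OR NOT e OR a) AND (a OR d OR e OR NOT a) AND (NOT a OR NOT e OR a) AND (NOT a OR e OR NOT a) AND (d OR NOT e OR a) AND (d OR e OR NOT a)   (distribute OR over AND)
≡ (a OR d OR NOT e) AND (NOT a OR e)   (simplify)

(a OR d OR NOT e) AND (NOT a OR e)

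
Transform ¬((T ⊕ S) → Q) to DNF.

(T ∧ ¬S ∧ ¬Q) ∨ (¬T ∧ S ∧ ¬Q)

¬((T ⊕ S) → Q)
= ¬(¬(T ⊕ S) ∨ Q)   [eliminate →]
= ¬(¬((T ∧ ¬S) ∨ (¬T ∧ S)) ∨ Q)   [expand ⊕]
= ¬¬((T ∧ ¬S) ∨ (¬T ∧ S)) ∧ ¬Q   [De Morgan]
= ((T ∧ ¬S) ∨ (¬T ∧ S)) ∧ ¬Q   [double negation]
= (T ∧ ¬S ∧ ¬Q) ∨ (¬T ∧ S ∧ ¬Q)   [distribute ∧ over ∨]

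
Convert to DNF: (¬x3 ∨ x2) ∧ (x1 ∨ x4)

(¬x3 ∨ x2) ∧ (x1 ∨ x4)
= (¬x3 ∧ x1) ∨ (¬x3 ∧ x4) ∨ (x2 ∧ x1) ∨ (x2 ∧ x4)   [distribute ∧ over ∨]

(¬x3 ∧ x1) ∨ (¬x3 ∧ x4) ∨ (x2 ∧ x1) ∨ (x2 ∧ x4)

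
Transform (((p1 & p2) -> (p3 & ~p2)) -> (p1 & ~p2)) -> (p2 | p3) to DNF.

~p1 | p2 | p3

(((p1 & p2) -> (p3 & ~p2)) -> (p1 & ~p2)) -> (p2 | p3)
≡ ~(((p1 & p2) -> (p3 & ~p2)) -> (p1 & ~p2)) | p2 | p3
≡ ~(~((p1 & p2) -> (p3 & ~p2)) | (p1 & ~p2)) | p2 | p3
≡ ~(~(~(p1 & p2) | (p3 & ~p2)) | (p1 & ~p2)) | p2 | p3
≡ (~~(~(p1 & p2) | (p3 & ~p2)) & ~(p1 & ~p2)) | p2 | p3
≡ ((~(p1 & p2) | (p3 & ~p2)) & ~(p1 & ~p2)) | p2 | p3
≡ ((~p1 | ~p2 | (p3 & ~p2)) & ~(p1 & ~p2)) | p2 | p3
≡ ((~p1 | ~p2 | (p3 & ~p2)) & (~p1 | ~~p2)) | p2 | p3
≡ ((~p1 | ~p2 | (p3 & ~p2)) & (~p1 | p2)) | p2 | p3
≡ (~p1 & ~p1) | (~p1 & p2) | (~p2 & ~p1) | (~p2 & p2) | (p3 & ~p2 & ~p1) | (p3 & ~p2 & p2) | p2 | p3
≡ ~p1 | p2 | p3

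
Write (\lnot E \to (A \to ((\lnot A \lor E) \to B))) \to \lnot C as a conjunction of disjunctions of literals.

(\lnot E \lor \lnot C) \land (A \lor \lnot C) \land (\lnot A \lor E \lor \lnot C) \land (\lnot B \lor \lnot C)

(\lnot E \to (A \to ((\lnot A \lor E) \to B))) \to \lnot C
≡ \lnot (\lnot E \to (A \to ((\lnot A \lor E) \to B))) \lor \lnot C   (eliminate \to)
≡ \lnot (\lnot \lnot E \lor (A \to ((\lnot A \lor E) \to B))) \lor \lnot C   (eliminate \to)
≡ \lnot (\lnot \lnot E \lor \lnot A \lor ((\lnot A \lor E) \to B)) \lor \lnot C   (eliminate \to)
≡ \lnot (\lnot \lnot E \lor \lnot A \lor \lnot (\lnot A \lor E) \lor B) \lor \lnot C   (eliminate \to)
≡ (\lnot \lnot \lnot E \land \lnot \lnot A \land \lnot \lnot (\lnot A \lor E) \land \lnot B) \lor \lnot C   (De Morgan)
≡ (\lnot E \land \lnot \lnot A \land \lnot \lnot (\lnot A \lor E) \land \lnot B) \lor \lnot C   (double negation)
≡ (\lnot E \land A \land \lnot \lnot (\lnot A \lor E) \land \lnot B) \lor \lnot C   (double negation)
≡ (\lnot E \land A \land (\lnot A \lor E) \land \lnot B) \lor \lnot C   (double negation)
≡ (\lnot E \lor \lnot C) \land (A \lor \lnot C) \land (\lnot A \lor E \lor \lnot C) \land (\lnot B \lor \lnot C)   (distribute \lor over \land)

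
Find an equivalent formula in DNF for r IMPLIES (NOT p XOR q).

NOT r OR (NOT p AND NOT q) OR (p AND q)

r IMPLIES (NOT p XOR q)
≡ NOT r OR (NOT p XOR q)   [eliminate IMPLIES]
≡ NOT r OR (NOT p AND NOT q) OR (NOT NOT p AND q)   [expand XOR]
≡ NOT r OR (NOT p AND NOT q) OR (p AND q)   [double negation]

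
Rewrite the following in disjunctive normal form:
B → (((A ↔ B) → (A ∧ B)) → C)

¬B ∨ C

B → (((A ↔ B) → (A ∧ B)) → C)
= ¬B ∨ (((A ↔ B) → (A ∧ B)) → C)   [eliminate →]
= ¬B ∨ ¬((A ↔ B) → (A ∧ B)) ∨ C   [eliminate →]
= ¬B ∨ ¬(¬(A ↔ B) ∨ (A ∧ B)) ∨ C   [eliminate →]
= ¬B ∨ ¬(¬((A → B) ∧ (B → A)) ∨ (A ∧ B)) ∨ C   [eliminate ↔]
= ¬B ∨ ¬(¬((¬A ∨ B) ∧ (B → A)) ∨ (A ∧ B)) ∨ C   [eliminate →]
= ¬B ∨ ¬(¬((¬A ∨ B) ∧ (¬B ∨ A)) ∨ (A ∧ B)) ∨ C   [eliminate →]
= ¬B ∨ (¬¬((¬A ∨ B) ∧ (¬B ∨ A)) ∧ ¬(A ∧ B)) ∨ C   [De Morgan]
= ¬B ∨ ((¬A ∨ B) ∧ (¬B ∨ A) ∧ ¬(A ∧ B)) ∨ C   [double negation]
= ¬B ∨ ((¬A ∨ B) ∧ (¬B ∨ A) ∧ (¬A ∨ ¬B)) ∨ C   [De Morgan]
= ¬B ∨ (¬A ∧ ¬B ∧ ¬A) ∨ (¬A ∧ ¬B ∧ ¬B) ∨ (¬A ∧ A ∧ ¬A) ∨ (¬A ∧ A ∧ ¬B) ∨ (B ∧ ¬B ∧ ¬A) ∨ (B ∧ ¬B ∧ ¬B) ∨ (B ∧ A ∧ ¬A) ∨ (B ∧ A ∧ ¬B) ∨ C   [distribute ∧ over ∨]
= ¬B ∨ C   [simplify]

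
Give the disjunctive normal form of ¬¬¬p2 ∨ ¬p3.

¬¬¬p2 ∨ ¬p3
= ¬p2 ∨ ¬p3   [double negation]

¬p2 ∨ ¬p3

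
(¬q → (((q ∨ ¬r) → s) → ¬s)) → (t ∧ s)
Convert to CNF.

(¬q → (((q ∨ ¬r) → s) → ¬s)) → (t ∧ s)
⇔ ¬(¬q → (((q ∨ ¬r) → s) → ¬s)) ∨ (t ∧ s)   [eliminate →]
⇔ ¬(¬¬q ∨ (((q ∨ ¬r) → s) → ¬s)) ∨ (t ∧ s)   [eliminate →]
⇔ ¬(¬¬q ∨ ¬((q ∨ ¬r) → s) ∨ ¬s) ∨ (t ∧ s)   [eliminate →]
⇔ ¬(¬¬q ∨ ¬(¬(q ∨ ¬r) ∨ s) ∨ ¬s) ∨ (t ∧ s)   [eliminate →]
⇔ (¬¬¬q ∧ ¬¬(¬(q ∨ ¬r) ∨ s) ∧ ¬¬s) ∨ (t ∧ s)   [De Morgan]
⇔ (¬q ∧ ¬¬(¬(q ∨ ¬r) ∨ s) ∧ ¬¬s) ∨ (t ∧ s)   [double negation]
⇔ (¬q ∧ (¬(q ∨ ¬r) ∨ s) ∧ ¬¬s) ∨ (t ∧ s)   [double negation]
⇔ (¬q ∧ ((¬q ∧ ¬¬r) ∨ s) ∧ ¬¬s) ∨ (t ∧ s)   [De Morgan]
⇔ (¬q ∧ ((¬q ∧ r) ∨ s) ∧ ¬¬s) ∨ (t ∧ s)   [double negation]
⇔ (¬q ∧ ((¬q ∧ r) ∨ s) ∧ s) ∨ (t ∧ s)   [double negation]
⇔ (¬q ∨ t) ∧ (¬q ∨ s) ∧ (¬q ∨ s ∨ t) ∧ (¬q ∨ s ∨ s) ∧ (r ∨ s ∨ t) ∧ (r ∨ s ∨ s) ∧ (s ∨ t) ∧ (s ∨ s)   [distribute ∨ over ∧]
⇔ (¬q ∨ t) ∧ s   [simplify]

(¬q ∨ t) ∧ s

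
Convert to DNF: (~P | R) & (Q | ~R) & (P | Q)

(~P & Q) | (R & Q)

(~P | R) & (Q | ~R) & (P | Q)
= (~P & Q & P) | (~P & Q & Q) | (~P & ~R & P) | (~P & ~R & Q) | (R & Q & P) | (R & Q & Q) | (R & ~R & P) | (R & ~R & Q)   [distribute & over |]
= (~P & Q) | (R & Q)   [simplify]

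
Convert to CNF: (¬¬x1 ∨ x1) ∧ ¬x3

x1 ∧ ¬x3

(¬¬x1 ∨ x1) ∧ ¬x3
= (x1 ∨ x1) ∧ ¬x3
= x1 ∧ ¬x3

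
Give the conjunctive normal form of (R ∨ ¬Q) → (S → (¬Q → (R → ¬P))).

(R ∨ ¬Q) → (S → (¬Q → (R → ¬P)))
= ¬(R ∨ ¬Q) ∨ (S → (¬Q → (R → ¬P)))
= ¬(R ∨ ¬Q) ∨ ¬S ∨ (¬Q → (R → ¬P))
= ¬(R ∨ ¬Q) ∨ ¬S ∨ ¬¬Q ∨ (R → ¬P)
= ¬(R ∨ ¬Q) ∨ ¬S ∨ ¬¬Q ∨ ¬R ∨ ¬P
= (¬R ∧ ¬¬Q) ∨ ¬S ∨ ¬¬Q ∨ ¬R ∨ ¬P
= (¬R ∧ Q) ∨ ¬S ∨ ¬¬Q ∨ ¬R ∨ ¬P
= (¬R ∧ Q) ∨ ¬S ∨ Q ∨ ¬R ∨ ¬P
= (¬R ∨ ¬S ∨ Q ∨ ¬R ∨ ¬P) ∧ (Q ∨ ¬S ∨ Q ∨ ¬R ∨ ¬P)
= ¬R ∨ ¬S ∨ Q ∨ ¬P

¬R ∨ ¬S ∨ Q ∨ ¬P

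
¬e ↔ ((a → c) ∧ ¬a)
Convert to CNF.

¬e ↔ ((a → c) ∧ ¬a)
⇔ (¬e → ((a → c) ∧ ¬a)) ∧ (((a → c) ∧ ¬a) → ¬e)   (eliminate ↔)
⇔ (¬¬e ∨ ((a → c) ∧ ¬a)) ∧ (((a → c) ∧ ¬a) → ¬e)   (eliminate →)
⇔ (¬¬e ∨ ((¬a ∨ c) ∧ ¬a)) ∧ (((a → c) ∧ ¬a) → ¬e)   (eliminate →)
⇔ (¬¬e ∨ ((¬a ∨ c) ∧ ¬a)) ∧ (¬((a → c) ∧ ¬a) ∨ ¬e)   (eliminate →)
⇔ (¬¬e ∨ ((¬a ∨ c) ∧ ¬a)) ∧ (¬((¬a ∨ c) ∧ ¬a) ∨ ¬e)   (eliminate →)
⇔ (e ∨ ((¬a ∨ c) ∧ ¬a)) ∧ (¬((¬a ∨ c) ∧ ¬a) ∨ ¬e)   (double negation)
⇔ (e ∨ ((¬a ∨ c) ∧ ¬a)) ∧ (¬(¬a ∨ c) ∨ ¬¬a ∨ ¬e)   (De Morgan)
⇔ (e ∨ ((¬a ∨ c) ∧ ¬a)) ∧ ((¬¬a ∧ ¬c) ∨ ¬¬a ∨ ¬e)   (De Morgan)
⇔ (e ∨ ((¬a ∨ c) ∧ ¬a)) ∧ ((a ∧ ¬c) ∨ ¬¬a ∨ ¬e)   (double negation)
⇔ (e ∨ ((¬a ∨ c) ∧ ¬a)) ∧ ((a ∧ ¬c) ∨ a ∨ ¬e)   (double negation)
⇔ (e ∨ ¬a ∨ c) ∧ (e ∨ ¬a) ∧ (a ∨ a ∨ ¬e) ∧ (¬c ∨ a ∨ ¬e)   (distribute ∨ over ∧)
⇔ (e ∨ ¬a) ∧ (a ∨ ¬e)   (simplify)

(e ∨ ¬a) ∧ (a ∨ ¬e)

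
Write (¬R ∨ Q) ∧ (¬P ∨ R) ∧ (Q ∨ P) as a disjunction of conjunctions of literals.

(¬R ∨ Q) ∧ (¬P ∨ R) ∧ (Q ∨ P)
⇔ ¬R ∧ ¬P ∧ Q ∨ ¬R ∧ ¬P ∧ P ∨ ¬R ∧ R ∧ Q ∨ ¬R ∧ R ∧ P ∨ Q ∧ ¬P ∧ Q ∨ Q ∧ ¬P ∧ P ∨ Q ∧ R ∧ Q ∨ Q ∧ R ∧ P   [distribute ∧ over ∨]
⇔ Q ∧ ¬P ∨ Q ∧ R   [simplify]

Q ∧ ¬P ∨ Q ∧ R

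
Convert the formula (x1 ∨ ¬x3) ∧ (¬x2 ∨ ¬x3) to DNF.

(x1 ∧ ¬x2) ∨ ¬x3

(x1 ∨ ¬x3) ∧ (¬x2 ∨ ¬x3)
= (x1 ∧ ¬x2) ∨ (x1 ∧ ¬x3) ∨ (¬x3 ∧ ¬x2) ∨ (¬x3 ∧ ¬x3)
= (x1 ∧ ¬x2) ∨ ¬x3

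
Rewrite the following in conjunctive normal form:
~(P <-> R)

~(P <-> R)
≡ ~((P -> R) & (R -> P))   [eliminate <->]
≡ ~((~P | R) & (R -> P))   [eliminate ->]
≡ ~((~P | R) & (~R | P))   [eliminate ->]
≡ ~(~P | R) | ~(~R | P)   [De Morgan]
≡ (~~P & ~R) | ~(~R | P)   [De Morgan]
≡ (P & ~R) | ~(~R | P)   [double negation]
≡ (P & ~R) | (~~R & ~P)   [De Morgan]
≡ (P & ~R) | (R & ~P)   [double negation]
≡ (P | R) & (P | ~P) & (~R | R) & (~R | ~P)   [distribute | over &]
≡ (P | R) & (~R | ~P)   [simplify]

(P | R) & (~R | ~P)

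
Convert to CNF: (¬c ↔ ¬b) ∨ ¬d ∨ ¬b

c ∨ ¬b ∨ ¬d

(¬c ↔ ¬b) ∨ ¬d ∨ ¬b
⇔ ((¬c → ¬b) ∧ (¬b → ¬c)) ∨ ¬d ∨ ¬b   [eliminate ↔]
⇔ ((¬¬c ∨ ¬b) ∧ (¬b → ¬c)) ∨ ¬d ∨ ¬b   [eliminate →]
⇔ ((¬¬c ∨ ¬b) ∧ (¬¬b ∨ ¬c)) ∨ ¬d ∨ ¬b   [eliminate →]
⇔ ((c ∨ ¬b) ∧ (¬¬b ∨ ¬c)) ∨ ¬d ∨ ¬b   [double negation]
⇔ ((c ∨ ¬b) ∧ (b ∨ ¬c)) ∨ ¬d ∨ ¬b   [double negation]
⇔ (c ∨ ¬b ∨ ¬d ∨ ¬b) ∧ (b ∨ ¬c ∨ ¬d ∨ ¬b)   [distribute ∨ over ∧]
⇔ c ∨ ¬b ∨ ¬d   [simplify]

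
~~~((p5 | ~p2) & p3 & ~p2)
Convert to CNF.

~~~((p5 | ~p2) & p3 & ~p2)
= ~((p5 | ~p2) & p3 & ~p2)   — double negation
= ~(p5 | ~p2) | ~p3 | ~~p2   — De Morgan
= (~p5 & ~~p2) | ~p3 | ~~p2   — De Morgan
= (~p5 & p2) | ~p3 | ~~p2   — double negation
= (~p5 & p2) | ~p3 | p2   — double negation
= (~p5 | ~p3 | p2) & (p2 | ~p3 | p2)   — distribute | over &
= p2 | ~p3   — simplify

p2 | ~p3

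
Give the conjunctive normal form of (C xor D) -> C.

(C xor D) -> C
= ~(C xor D) | C   [eliminate ->]
= ~((C | D) & ~(C & D)) | C   [expand xor]
= ~(C | D) | ~~(C & D) | C   [De Morgan]
= (~C & ~D) | ~~(C & D) | C   [De Morgan]
= (~C & ~D) | (C & D) | C   [double negation]
= (~C | C | C) & (~C | D | C) & (~D | C | C) & (~D | D | C)   [distribute | over &]
= ~D | C   [simplify]

~D | C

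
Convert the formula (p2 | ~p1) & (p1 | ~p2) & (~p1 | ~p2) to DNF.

~p1 & ~p2

(p2 | ~p1) & (p1 | ~p2) & (~p1 | ~p2)
= (p2 & p1 & ~p1) | (p2 & p1 & ~p2) | (p2 & ~p2 & ~p1) | (p2 & ~p2 & ~p2) | (~p1 & p1 & ~p1) | (~p1 & p1 & ~p2) | (~p1 & ~p2 & ~p1) | (~p1 & ~p2 & ~p2)   — distribute & over |
= ~p1 & ~p2   — simplify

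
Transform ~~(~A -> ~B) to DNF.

~~(~A -> ~B)
= ~~(~~A | ~B)   (eliminate ->)
= ~~A | ~B   (double negation)
= A | ~B   (double negation)

A | ~B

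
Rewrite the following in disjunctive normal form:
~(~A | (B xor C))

~(~A | (B xor C))
= ~(~A | (B & ~C) | (~B & C))   (expand xor)
= ~~A & ~(B & ~C) & ~(~B & C)   (De Morgan)
= A & ~(B & ~C) & ~(~B & C)   (double negation)
= A & (~B | ~~C) & ~(~B & C)   (De Morgan)
= A & (~B | C) & ~(~B & C)   (double negation)
= A & (~B | C) & (~~B | ~C)   (De Morgan)
= A & (~B | C) & (B | ~C)   (double negation)
= (A & ~B & B) | (A & ~B & ~C) | (A & C & B) | (A & C & ~C)   (distribute & over |)
= (A & ~B & ~C) | (A & C & B)   (simplify)

(A & ~B & ~C) | (A & C & B)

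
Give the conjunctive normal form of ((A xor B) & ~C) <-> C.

(~A | B | C) & (~B | A | C) & ~C

((A xor B) & ~C) <-> C
≡ (((A xor B) & ~C) -> C) & (C -> ((A xor B) & ~C))
≡ (~((A xor B) & ~C) | C) & (C -> ((A xor B) & ~C))
≡ (~((A | B) & ~(A & B) & ~C) | C) & (C -> ((A xor B) & ~C))
≡ (~((A | B) & ~(A & B) & ~C) | C) & (~C | ((A xor B) & ~C))
≡ (~((A | B) & ~(A & B) & ~C) | C) & (~C | ((A | B) & ~(A & B) & ~C))
≡ (~(A | B) | ~~(A & B) | ~~C | C) & (~C | ((A | B) & ~(A & B) & ~C))
≡ ((~A & ~B) | ~~(A & B) | ~~C | C) & (~C | ((A | B) & ~(A & B) & ~C))
≡ ((~A & ~B) | (A & B) | ~~C | C) & (~C | ((A | B) & ~(A & B) & ~C))
≡ ((~A & ~B) | (A & B) | C | C) & (~C | ((A | B) & ~(A & B) & ~C))
≡ ((~A & ~B) | (A & B) | C | C) & (~C | ((A | B) & (~A | ~B) & ~C))
≡ (~A | A | C | C) & (~A | B | C | C) & (~B | A | C | C) & (~B | B | C | C) & (~C | A | B) & (~C | ~A | ~B) & (~C | ~C)
≡ (~A | B | C) & (~B | A | C) & ~C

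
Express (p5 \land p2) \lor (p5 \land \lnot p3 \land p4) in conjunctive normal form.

(p5 \land p2) \lor (p5 \land \lnot p3 \land p4)
= (p5 \lor p5) \land (p5 \lor \lnot p3) \land (p5 \lor p4) \land (p2 \lor p5) \land (p2 \lor \lnot p3) \land (p2 \lor p4)   [distribute \lor over \land]
= p5 \land (p2 \lor \lnot p3) \land (p2 \lor p4)   [simplify]

p5 \land (p2 \lor \lnot p3) \land (p2 \lor p4)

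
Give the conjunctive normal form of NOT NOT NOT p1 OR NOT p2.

NOT NOT NOT p1 OR NOT p2
≡ NOT p1 OR NOT p2   (double negation)

NOT p1 OR NOT p2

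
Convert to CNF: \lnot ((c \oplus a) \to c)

\lnot ((c \oplus a) \to c)
= \lnot (\lnot (c \oplus a) \lor c)
= \lnot (\lnot ((c \lor a) \land \lnot (c \land a)) \lor c)
= \lnot \lnot ((c \lor a) \land \lnot (c \land a)) \land \lnot c
= (c \lor a) \land \lnot (c \land a) \land \lnot c
= (c \lor a) \land (\lnot c \lor \lnot a) \land \lnot c
= (c \lor a) \land \lnot c

(c \lor a) \land \lnot c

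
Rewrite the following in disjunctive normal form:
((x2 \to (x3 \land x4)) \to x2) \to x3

\lnot x2 \lor x3

((x2 \to (x3 \land x4)) \to x2) \to x3
= \lnot ((x2 \to (x3 \land x4)) \to x2) \lor x3   (eliminate \to)
= \lnot (\lnot (x2 \to (x3 \land x4)) \lor x2) \lor x3   (eliminate \to)
= \lnot (\lnot (\lnot x2 \lor (x3 \land x4)) \lor x2) \lor x3   (eliminate \to)
= (\lnot \lnot (\lnot x2 \lor (x3 \land x4)) \land \lnot x2) \lor x3   (De Morgan)
= ((\lnot x2 \lor (x3 \land x4)) \land \lnot x2) \lor x3   (double negation)
= (\lnot x2 \land \lnot x2) \lor (x3 \land x4 \land \lnot x2) \lor x3   (distribute \land over \lor)
= \lnot x2 \lor x3   (simplify)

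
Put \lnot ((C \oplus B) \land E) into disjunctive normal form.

\lnot C \land \lnot B \lor B \land C \lor \lnot E

\lnot ((C \oplus B) \land E)
≡ \lnot ((C \land \lnot B \lor \lnot C \land B) \land E)   — expand \oplus
≡ \lnot (C \land \lnot B \lor \lnot C \land B) \lor \lnot E   — De Morgan
≡ \lnot (C \land \lnot B) \land \lnot (\lnot C \land B) \lor \lnot E   — De Morgan
≡ (\lnot C \lor \lnot \lnot B) \land \lnot (\lnot C \land B) \lor \lnot E   — De Morgan
≡ (\lnot C \lor B) \land \lnot (\lnot C \land B) \lor \lnot E   — double negation
≡ (\lnot C \lor B) \land (\lnot \lnot C \lor \lnot B) \lor \lnot E   — De Morgan
≡ (\lnot C \lor B) \land (C \lor \lnot B) \lor \lnot E   — double negation
≡ \lnot C \land C \lor \lnot C \land \lnot B \lor B \land C \lor B \land \lnot B \lor \lnot E   — distribute \land over \lor
≡ \lnot C \land \lnot B \lor B \land C \lor \lnot E   — simplify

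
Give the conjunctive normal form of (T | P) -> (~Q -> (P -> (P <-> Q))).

(T | P) -> (~Q -> (P -> (P <-> Q)))
≡ ~(T | P) | (~Q -> (P -> (P <-> Q)))   [eliminate ->]
≡ ~(T | P) | ~~Q | (P -> (P <-> Q))   [eliminate ->]
≡ ~(T | P) | ~~Q | ~P | (P <-> Q)   [eliminate ->]
≡ ~(T | P) | ~~Q | ~P | ((P -> Q) & (Q -> P))   [eliminate <->]
≡ ~(T | P) | ~~Q | ~P | ((~P | Q) & (Q -> P))   [eliminate ->]
≡ ~(T | P) | ~~Q | ~P | ((~P | Q) & (~Q | P))   [eliminate ->]
≡ (~T & ~P) | ~~Q | ~P | ((~P | Q) & (~Q | P))   [De Morgan]
≡ (~T & ~P) | Q | ~P | ((~P | Q) & (~Q | P))   [double negation]
≡ (~T | Q | ~P | ~P | Q) & (~T | Q | ~P | ~Q | P) & (~P | Q | ~P | ~P | Q) & (~P | Q | ~P | ~Q | P)   [distribute | over &]
≡ ~P | Q   [simplify]

~P | Q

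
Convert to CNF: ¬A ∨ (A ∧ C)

¬A ∨ C

¬A ∨ (A ∧ C)
≡ (¬A ∨ A) ∧ (¬A ∨ C)   (distribute ∨ over ∧)
≡ ¬A ∨ C   (simplify)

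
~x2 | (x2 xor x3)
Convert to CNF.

~x2 | (x2 xor x3)
= ~x2 | ((x2 | x3) & ~(x2 & x3))   — expand xor
= ~x2 | ((x2 | x3) & (~x2 | ~x3))   — De Morgan
= (~x2 | x2 | x3) & (~x2 | ~x2 | ~x3)   — distribute | over &
= ~x2 | ~x3   — simplify

~x2 | ~x3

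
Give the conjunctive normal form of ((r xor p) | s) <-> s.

((r xor p) | s) <-> s
= (((r xor p) | s) -> s) & (s -> ((r xor p) | s))   [eliminate <->]
= (~((r xor p) | s) | s) & (s -> ((r xor p) | s))   [eliminate ->]
= (~(((r | p) & ~(r & p)) | s) | s) & (s -> ((r xor p) | s))   [expand xor]
= (~(((r | p) & ~(r & p)) | s) | s) & (~s | (r xor p) | s)   [eliminate ->]
= (~(((r | p) & ~(r & p)) | s) | s) & (~s | ((r | p) & ~(r & p)) | s)   [expand xor]
= ((~((r | p) & ~(r & p)) & ~s) | s) & (~s | ((r | p) & ~(r & p)) | s)   [De Morgan]
= (((~(r | p) | ~~(r & p)) & ~s) | s) & (~s | ((r | p) & ~(r & p)) | s)   [De Morgan]
= ((((~r & ~p) | ~~(r & p)) & ~s) | s) & (~s | ((r | p) & ~(r & p)) | s)   [De Morgan]
= ((((~r & ~p) | (r & p)) & ~s) | s) & (~s | ((r | p) & ~(r & p)) | s)   [double negation]
= ((((~r & ~p) | (r & p)) & ~s) | s) & (~s | ((r | p) & (~r | ~p)) | s)   [De Morgan]
= (~r | r | s) & (~r | p | s) & (~p | r | s) & (~p | p | s) & (~s | s) & (~s | r | p | s) & (~s | ~r | ~p | s)   [distribute | over &]
= (~r | p | s) & (~p | r | s)   [simplify]

(~r | p | s) & (~p | r | s)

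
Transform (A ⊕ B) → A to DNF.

(¬A ∧ ¬B) ∨ A

(A ⊕ B) → A
= ¬(A ⊕ B) ∨ A
= ¬((A ∧ ¬B) ∨ (¬A ∧ B)) ∨ A
= (¬(A ∧ ¬B) ∧ ¬(¬A ∧ B)) ∨ A
= ((¬A ∨ ¬¬B) ∧ ¬(¬A ∧ B)) ∨ A
= ((¬A ∨ B) ∧ ¬(¬A ∧ B)) ∨ A
= ((¬A ∨ B) ∧ (¬¬A ∨ ¬B)) ∨ A
= ((¬A ∨ B) ∧ (A ∨ ¬B)) ∨ A
= (¬A ∧ A) ∨ (¬A ∧ ¬B) ∨ (B ∧ A) ∨ (B ∧ ¬B) ∨ A
= (¬A ∧ ¬B) ∨ A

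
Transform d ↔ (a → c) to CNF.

(¬d ∨ ¬a ∨ c) ∧ (a ∨ d) ∧ (¬c ∨ d)

d ↔ (a → c)
≡ (d → (a → c)) ∧ ((a → c) → d)   — eliminate ↔
≡ (¬d ∨ (a → c)) ∧ ((a → c) → d)   — eliminate →
≡ (¬d ∨ ¬a ∨ c) ∧ ((a → c) → d)   — eliminate →
≡ (¬d ∨ ¬a ∨ c) ∧ (¬(a → c) ∨ d)   — eliminate →
≡ (¬d ∨ ¬a ∨ c) ∧ (¬(¬a ∨ c) ∨ d)   — eliminate →
≡ (¬d ∨ ¬a ∨ c) ∧ ((¬¬a ∧ ¬c) ∨ d)   — De Morgan
≡ (¬d ∨ ¬a ∨ c) ∧ ((a ∧ ¬c) ∨ d)   — double negation
≡ (¬d ∨ ¬a ∨ c) ∧ (a ∨ d) ∧ (¬c ∨ d)   — distribute ∨ over ∧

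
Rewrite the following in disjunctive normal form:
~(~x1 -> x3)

~(~x1 -> x3)
≡ ~(~~x1 | x3)
≡ ~~~x1 & ~x3
≡ ~x1 & ~x3

~x1 & ~x3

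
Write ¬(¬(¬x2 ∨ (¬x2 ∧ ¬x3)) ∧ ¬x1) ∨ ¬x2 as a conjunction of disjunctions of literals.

¬x2 ∨ x1

¬(¬(¬x2 ∨ (¬x2 ∧ ¬x3)) ∧ ¬x1) ∨ ¬x2
⇔ ¬¬(¬x2 ∨ (¬x2 ∧ ¬x3)) ∨ ¬¬x1 ∨ ¬x2   [De Morgan]
⇔ ¬x2 ∨ (¬x2 ∧ ¬x3) ∨ ¬¬x1 ∨ ¬x2   [double negation]
⇔ ¬x2 ∨ (¬x2 ∧ ¬x3) ∨ x1 ∨ ¬x2   [double negation]
⇔ (¬x2 ∨ ¬x2 ∨ x1 ∨ ¬x2) ∧ (¬x2 ∨ ¬x3 ∨ x1 ∨ ¬x2)   [distribute ∨ over ∧]
⇔ ¬x2 ∨ x1   [simplify]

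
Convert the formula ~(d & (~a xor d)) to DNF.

~(d & (~a xor d))
≡ ~(d & ((~a & ~d) | (~~a & d)))   [expand xor]
≡ ~d | ~((~a & ~d) | (~~a & d))   [De Morgan]
≡ ~d | (~(~a & ~d) & ~(~~a & d))   [De Morgan]
≡ ~d | ((~~a | ~~d) & ~(~~a & d))   [De Morgan]
≡ ~d | ((a | ~~d) & ~(~~a & d))   [double negation]
≡ ~d | ((a | d) & ~(~~a & d))   [double negation]
≡ ~d | ((a | d) & (~~~a | ~d))   [De Morgan]
≡ ~d | ((a | d) & (~a | ~d))   [double negation]
≡ ~d | (a & ~a) | (a & ~d) | (d & ~a) | (d & ~d)   [distribute & over |]
≡ ~d | (d & ~a)   [simplify]

~d | (d & ~a)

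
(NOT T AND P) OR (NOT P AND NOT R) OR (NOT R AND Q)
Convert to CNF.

(NOT T OR NOT P OR Q) AND (NOT T OR NOT R) AND (P OR NOT R)

(NOT T AND P) OR (NOT P AND NOT R) OR (NOT R AND Q)
= (NOT T OR NOT P OR NOT R) AND (NOT T OR NOT P OR Q) AND (NOT T OR NOT R OR NOT R) AND (NOT T OR NOT R OR Q) AND (P OR NOT P OR NOT R) AND (P OR NOT P OR Q) AND (P OR NOT R OR NOT R) AND (P OR NOT R OR Q)
= (NOT T OR NOT P OR Q) AND (NOT T OR NOT R) AND (P OR NOT R)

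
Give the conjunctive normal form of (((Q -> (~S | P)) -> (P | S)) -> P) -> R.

(((Q -> (~S | P)) -> (P | S)) -> P) -> R
⇔ ~(((Q -> (~S | P)) -> (P | S)) -> P) | R   [eliminate ->]
⇔ ~(~((Q -> (~S | P)) -> (P | S)) | P) | R   [eliminate ->]
⇔ ~(~(~(Q -> (~S | P)) | P | S) | P) | R   [eliminate ->]
⇔ ~(~(~(~Q | ~S | P) | P | S) | P) | R   [eliminate ->]
⇔ (~~(~(~Q | ~S | P) | P | S) & ~P) | R   [De Morgan]
⇔ ((~(~Q | ~S | P) | P | S) & ~P) | R   [double negation]
⇔ (((~~Q & ~~S & ~P) | P | S) & ~P) | R   [De Morgan]
⇔ (((Q & ~~S & ~P) | P | S) & ~P) | R   [double negation]
⇔ (((Q & S & ~P) | P | S) & ~P) | R   [double negation]
⇔ (Q | P | S | R) & (S | P | S | R) & (~P | P | S | R) & (~P | R)   [distribute | over &]
⇔ (S | P | R) & (~P | R)   [simplify]

(S | P | R) & (~P | R)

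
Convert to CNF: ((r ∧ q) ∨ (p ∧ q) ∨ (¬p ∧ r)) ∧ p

((r ∧ q) ∨ (p ∧ q) ∨ (¬p ∧ r)) ∧ p
= (r ∨ p ∨ ¬p) ∧ (r ∨ p ∨ r) ∧ (r ∨ q ∨ ¬p) ∧ (r ∨ q ∨ r) ∧ (q ∨ p ∨ ¬p) ∧ (q ∨ p ∨ r) ∧ (q ∨ q ∨ ¬p) ∧ (q ∨ q ∨ r) ∧ p   (distribute ∨ over ∧)
= (r ∨ q) ∧ (q ∨ ¬p) ∧ p   (simplify)

(r ∨ q) ∧ (q ∨ ¬p) ∧ p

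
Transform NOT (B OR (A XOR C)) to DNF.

(NOT B AND NOT A AND NOT C) OR (NOT B AND C AND A)

NOT (B OR (A XOR C))
≡ NOT (B OR (A AND NOT C) OR (NOT A AND C))   (expand XOR)
≡ NOT B AND NOT (A AND NOT C) AND NOT (NOT A AND C)   (De Morgan)
≡ NOT B AND (NOT A OR NOT NOT C) AND NOT (NOT A AND C)   (De Morgan)
≡ NOT B AND (NOT A OR C) AND NOT (NOT A AND C)   (double negation)
≡ NOT B AND (NOT A OR C) AND (NOT NOT A OR NOT C)   (De Morgan)
≡ NOT B AND (NOT A OR C) AND (A OR NOT C)   (double negation)
≡ (NOT B AND NOT A AND A) OR (NOT B AND NOT A AND NOT C) OR (NOT B AND C AND A) OR (NOT B AND C AND NOT C)   (distribute AND over OR)
≡ (NOT B AND NOT A AND NOT C) OR (NOT B AND C AND A)   (simplify)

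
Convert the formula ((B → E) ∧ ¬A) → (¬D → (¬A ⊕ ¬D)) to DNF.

((B → E) ∧ ¬A) → (¬D → (¬A ⊕ ¬D))
= ¬((B → E) ∧ ¬A) ∨ (¬D → (¬A ⊕ ¬D))
= ¬((¬B ∨ E) ∧ ¬A) ∨ (¬D → (¬A ⊕ ¬D))
= ¬((¬B ∨ E) ∧ ¬A) ∨ ¬¬D ∨ (¬A ⊕ ¬D)
= ¬((¬B ∨ E) ∧ ¬A) ∨ ¬¬D ∨ (¬A ∧ ¬¬D) ∨ (¬¬A ∧ ¬D)
= ¬(¬B ∨ E) ∨ ¬¬A ∨ ¬¬D ∨ (¬A ∧ ¬¬D) ∨ (¬¬A ∧ ¬D)
= (¬¬B ∧ ¬E) ∨ ¬¬A ∨ ¬¬D ∨ (¬A ∧ ¬¬D) ∨ (¬¬A ∧ ¬D)
= (B ∧ ¬E) ∨ ¬¬A ∨ ¬¬D ∨ (¬A ∧ ¬¬D) ∨ (¬¬A ∧ ¬D)
= (B ∧ ¬E) ∨ A ∨ ¬¬D ∨ (¬A ∧ ¬¬D) ∨ (¬¬A ∧ ¬D)
= (B ∧ ¬E) ∨ A ∨ D ∨ (¬A ∧ ¬¬D) ∨ (¬¬A ∧ ¬D)
= (B ∧ ¬E) ∨ A ∨ D ∨ (¬A ∧ D) ∨ (¬¬A ∧ ¬D)
= (B ∧ ¬E) ∨ A ∨ D ∨ (¬A ∧ D) ∨ (A ∧ ¬D)
= (B ∧ ¬E) ∨ A ∨ D

(B ∧ ¬E) ∨ A ∨ D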